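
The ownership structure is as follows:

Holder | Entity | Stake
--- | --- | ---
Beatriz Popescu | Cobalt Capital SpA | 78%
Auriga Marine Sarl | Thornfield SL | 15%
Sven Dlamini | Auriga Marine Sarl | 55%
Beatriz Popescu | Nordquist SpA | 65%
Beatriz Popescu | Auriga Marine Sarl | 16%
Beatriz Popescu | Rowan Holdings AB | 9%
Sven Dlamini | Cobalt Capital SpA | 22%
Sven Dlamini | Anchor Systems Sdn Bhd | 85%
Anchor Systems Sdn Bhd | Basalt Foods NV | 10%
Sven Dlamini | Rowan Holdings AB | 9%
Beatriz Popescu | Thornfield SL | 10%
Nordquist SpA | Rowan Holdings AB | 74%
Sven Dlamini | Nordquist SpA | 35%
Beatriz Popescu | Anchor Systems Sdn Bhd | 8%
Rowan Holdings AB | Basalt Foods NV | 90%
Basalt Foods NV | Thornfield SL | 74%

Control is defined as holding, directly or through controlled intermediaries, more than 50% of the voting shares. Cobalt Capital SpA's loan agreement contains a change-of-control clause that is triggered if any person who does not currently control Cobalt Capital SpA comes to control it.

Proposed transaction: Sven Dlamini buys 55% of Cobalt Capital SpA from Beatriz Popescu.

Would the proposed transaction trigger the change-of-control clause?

The purchase adds only to Sven's holdings (Beatriz's stake shrinks), so Sven is the only person who could newly come to control Cobalt.
Sven holds 85% of Anchor, so Sven controls Anchor.
Sven holds 55% of Auriga, so Sven controls Auriga.
In Cobalt, Sven's side holds only 22%, not > 50%.
So before the transaction, Sven does not control Cobalt.
After the purchase, Sven's direct stake in Cobalt rises to 22% + 55% = 77%, and Beatriz's stake falls to 23%.
Sven holds 77% of Cobalt, so Sven controls Cobalt.
Sven did not control Cobalt before and does after, so the clause is triggered.

Yes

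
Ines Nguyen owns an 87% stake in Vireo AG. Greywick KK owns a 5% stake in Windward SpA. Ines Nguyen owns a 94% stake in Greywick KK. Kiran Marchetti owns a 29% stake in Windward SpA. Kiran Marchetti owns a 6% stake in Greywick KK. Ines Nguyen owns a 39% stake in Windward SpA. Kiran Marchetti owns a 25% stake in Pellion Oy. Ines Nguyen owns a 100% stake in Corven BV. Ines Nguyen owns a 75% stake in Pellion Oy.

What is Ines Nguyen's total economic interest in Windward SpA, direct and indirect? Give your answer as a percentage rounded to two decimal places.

Ines reaches Windward along 2 paths.
Via Greywick: 94% × 5% = 4.7%.
Direct stake: 39% = 39%.
Total: 4.7% + 39% = 43.7%.
Rounded: 43.70%.

43.70%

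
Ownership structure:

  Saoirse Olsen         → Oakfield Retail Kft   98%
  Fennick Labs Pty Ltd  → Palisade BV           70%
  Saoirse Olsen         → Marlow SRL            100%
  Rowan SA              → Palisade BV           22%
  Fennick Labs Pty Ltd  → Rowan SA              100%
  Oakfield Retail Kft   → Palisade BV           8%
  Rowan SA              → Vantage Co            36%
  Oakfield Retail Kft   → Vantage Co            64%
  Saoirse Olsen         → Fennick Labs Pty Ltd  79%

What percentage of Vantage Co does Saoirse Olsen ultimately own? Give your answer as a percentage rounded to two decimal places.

91.16%

Saoirse reaches Vantage along 2 paths.
Via Oakfield: 98% × 64% = 62.72%.
Via Fennick → Rowan: 79% × 100% × 36% = 28.44%.
Total: 62.72% + 28.44% = 91.16%.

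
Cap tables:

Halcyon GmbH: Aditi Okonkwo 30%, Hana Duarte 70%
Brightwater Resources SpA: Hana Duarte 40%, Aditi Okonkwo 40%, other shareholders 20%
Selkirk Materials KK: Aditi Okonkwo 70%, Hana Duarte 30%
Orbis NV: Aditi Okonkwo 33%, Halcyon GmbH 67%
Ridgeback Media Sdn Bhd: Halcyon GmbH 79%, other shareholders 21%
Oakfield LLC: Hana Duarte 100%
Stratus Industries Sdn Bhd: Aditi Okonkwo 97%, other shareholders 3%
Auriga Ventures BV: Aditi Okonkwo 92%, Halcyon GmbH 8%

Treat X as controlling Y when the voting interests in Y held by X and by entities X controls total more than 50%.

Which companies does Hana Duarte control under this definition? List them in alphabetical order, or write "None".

Hana holds 70% of Halcyon, so Hana controls Halcyon.
Halcyon holds 67% of Orbis, so Hana controls Orbis.
Halcyon holds 79% of Ridgeback, so Hana controls Ridgeback.
Hana holds 100% of Oakfield, so Hana controls Oakfield.
No other company's threshold is met.

Halcyon GmbH, Oakfield LLC, Orbis NV, Ridgeback Media Sdn Bhd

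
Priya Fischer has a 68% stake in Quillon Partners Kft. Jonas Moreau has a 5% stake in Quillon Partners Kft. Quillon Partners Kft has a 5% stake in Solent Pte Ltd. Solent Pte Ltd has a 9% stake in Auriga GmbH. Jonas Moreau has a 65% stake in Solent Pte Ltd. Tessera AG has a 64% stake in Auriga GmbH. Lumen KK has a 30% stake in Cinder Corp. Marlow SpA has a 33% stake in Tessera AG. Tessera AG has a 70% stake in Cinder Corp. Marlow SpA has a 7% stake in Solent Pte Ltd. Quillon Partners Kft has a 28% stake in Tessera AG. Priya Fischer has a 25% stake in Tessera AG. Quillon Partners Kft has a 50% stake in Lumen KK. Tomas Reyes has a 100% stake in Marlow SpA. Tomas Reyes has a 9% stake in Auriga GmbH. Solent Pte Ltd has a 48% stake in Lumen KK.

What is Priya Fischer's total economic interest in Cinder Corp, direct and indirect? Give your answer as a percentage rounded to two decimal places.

41.52%

Priya reaches Cinder along 4 paths.
Via Tessera: 25% × 70% = 17.5%.
Via Quillon → Tessera: 68% × 28% × 70% = 13.328%.
Via Quillon → Lumen: 68% × 50% × 30% = 10.2%.
Via Quillon → Solent → Lumen: 68% × 5% × 48% × 30% = 0.4896%.
Total: 17.5% + 13.328% + 10.2% + 0.4896% = 41.5176%.
Rounded: 41.52%.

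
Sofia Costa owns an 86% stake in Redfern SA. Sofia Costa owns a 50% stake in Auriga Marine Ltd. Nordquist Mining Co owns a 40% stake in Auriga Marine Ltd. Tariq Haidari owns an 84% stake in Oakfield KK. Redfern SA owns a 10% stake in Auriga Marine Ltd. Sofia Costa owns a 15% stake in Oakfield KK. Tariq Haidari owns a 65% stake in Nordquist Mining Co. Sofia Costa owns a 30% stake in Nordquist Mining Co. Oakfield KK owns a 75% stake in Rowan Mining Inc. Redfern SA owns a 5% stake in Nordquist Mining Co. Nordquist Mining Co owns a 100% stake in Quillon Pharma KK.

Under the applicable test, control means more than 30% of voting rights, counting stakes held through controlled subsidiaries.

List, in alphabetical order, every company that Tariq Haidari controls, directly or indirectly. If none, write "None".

Tariq holds 65% of Nordquist, so Tariq controls Nordquist.
Tariq holds 84% of Oakfield, so Tariq controls Oakfield.
Oakfield holds 75% of Rowan, so Tariq controls Rowan.
Nordquist holds 40% of Auriga, so Tariq controls Auriga.
Nordquist holds 100% of Quillon, so Tariq controls Quillon.
No other company's threshold is met.

Auriga Marine Ltd, Nordquist Mining Co, Oakfield KK, Quillon Pharma KK, Rowan Mining Inc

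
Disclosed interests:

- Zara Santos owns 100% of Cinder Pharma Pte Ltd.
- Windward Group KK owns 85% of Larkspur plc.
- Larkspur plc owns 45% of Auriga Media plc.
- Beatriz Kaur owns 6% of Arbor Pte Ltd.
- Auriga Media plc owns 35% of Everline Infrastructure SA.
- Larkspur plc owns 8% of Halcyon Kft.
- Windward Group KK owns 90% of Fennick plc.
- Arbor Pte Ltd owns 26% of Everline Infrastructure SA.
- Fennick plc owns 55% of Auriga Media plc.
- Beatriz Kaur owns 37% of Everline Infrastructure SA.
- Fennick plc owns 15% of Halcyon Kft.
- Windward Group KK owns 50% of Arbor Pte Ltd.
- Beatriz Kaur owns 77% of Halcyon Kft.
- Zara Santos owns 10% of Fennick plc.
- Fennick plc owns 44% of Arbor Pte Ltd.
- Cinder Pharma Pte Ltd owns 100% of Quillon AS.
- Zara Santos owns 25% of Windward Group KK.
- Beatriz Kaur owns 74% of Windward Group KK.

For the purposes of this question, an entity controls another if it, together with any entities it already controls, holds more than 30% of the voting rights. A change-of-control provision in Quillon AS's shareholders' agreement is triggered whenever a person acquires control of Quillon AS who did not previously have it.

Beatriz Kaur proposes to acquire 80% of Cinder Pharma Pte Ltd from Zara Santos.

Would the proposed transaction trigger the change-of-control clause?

The purchase adds only to Beatriz's holdings (Zara's stake shrinks), so Beatriz is the only person who could newly come to control Quillon.
Beatriz holds 74% of Windward, so Beatriz controls Windward.
Windward holds 90% of Fennick, so Beatriz controls Fennick.
Windward holds 85% of Larkspur, so Beatriz controls Larkspur.
Larkspur and Fennick and Beatriz together hold 8% + 15% + 77% = 100% of Halcyon, so Beatriz controls Halcyon.
Fennick and Windward and Beatriz together hold 44% + 50% + 6% = 100% of Arbor, so Beatriz controls Arbor.
Larkspur and Fennick together hold 45% + 55% = 100% of Auriga, so Beatriz controls Auriga.
Auriga and Beatriz and Arbor together hold 35% + 37% + 26% = 98% of Everline, so Beatriz controls Everline.
Neither Beatriz nor any entity Beatriz controls holds any voting interest in Quillon.
So before the transaction, Beatriz does not control Quillon.
After the purchase, Beatriz holds 80% of Cinder directly, and Zara's stake falls to 20%.
Beatriz holds 80% of Cinder, so Beatriz controls Cinder.
Cinder holds 100% of Quillon, so Beatriz controls Quillon.
Beatriz did not control Quillon before and does after, so the clause is triggered.

Yes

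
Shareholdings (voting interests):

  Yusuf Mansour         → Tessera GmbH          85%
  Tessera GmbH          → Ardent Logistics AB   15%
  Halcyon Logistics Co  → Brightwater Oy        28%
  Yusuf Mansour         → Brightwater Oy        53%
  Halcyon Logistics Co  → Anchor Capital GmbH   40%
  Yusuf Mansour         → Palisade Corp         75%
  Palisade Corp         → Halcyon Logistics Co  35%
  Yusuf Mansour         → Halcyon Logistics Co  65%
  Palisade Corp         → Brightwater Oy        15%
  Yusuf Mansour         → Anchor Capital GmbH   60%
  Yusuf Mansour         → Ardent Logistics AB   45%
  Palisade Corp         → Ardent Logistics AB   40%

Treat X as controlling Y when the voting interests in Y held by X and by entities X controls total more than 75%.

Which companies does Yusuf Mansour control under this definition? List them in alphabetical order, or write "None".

Tessera GmbH

Yusuf holds 85% of Tessera, so Yusuf controls Tessera.
No other company's threshold is met.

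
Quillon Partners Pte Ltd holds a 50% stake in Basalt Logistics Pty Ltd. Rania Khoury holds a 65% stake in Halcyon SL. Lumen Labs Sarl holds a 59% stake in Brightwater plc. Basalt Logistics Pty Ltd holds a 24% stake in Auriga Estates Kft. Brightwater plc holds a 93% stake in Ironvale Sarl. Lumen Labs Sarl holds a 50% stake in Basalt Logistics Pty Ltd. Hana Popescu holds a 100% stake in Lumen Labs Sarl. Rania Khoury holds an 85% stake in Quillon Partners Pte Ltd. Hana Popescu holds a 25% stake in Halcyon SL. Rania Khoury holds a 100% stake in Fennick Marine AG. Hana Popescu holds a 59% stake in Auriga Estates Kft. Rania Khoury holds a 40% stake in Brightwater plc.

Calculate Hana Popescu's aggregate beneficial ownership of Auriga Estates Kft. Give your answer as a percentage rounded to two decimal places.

Hana reaches Auriga along 2 paths.
Direct stake: 59% = 59%.
Via Lumen → Basalt: 100% × 50% × 24% = 12%.
Total: 59% + 12% = 71%.
Rounded: 71.00%.

71.00%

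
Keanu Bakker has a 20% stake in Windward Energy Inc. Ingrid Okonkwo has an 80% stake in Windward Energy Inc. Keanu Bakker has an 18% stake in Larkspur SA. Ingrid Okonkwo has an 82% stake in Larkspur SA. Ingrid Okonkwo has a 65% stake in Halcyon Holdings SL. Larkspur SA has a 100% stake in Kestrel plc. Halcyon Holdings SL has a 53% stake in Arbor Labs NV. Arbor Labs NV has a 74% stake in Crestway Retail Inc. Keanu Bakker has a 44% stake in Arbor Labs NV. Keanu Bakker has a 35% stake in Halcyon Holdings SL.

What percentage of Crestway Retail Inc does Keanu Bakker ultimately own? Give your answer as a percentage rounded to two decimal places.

Keanu reaches Crestway along 2 paths.
Via Halcyon → Arbor: 35% × 53% × 74% = 13.727%.
Via Arbor: 44% × 74% = 32.56%.
Total: 13.727% + 32.56% = 46.287%.
Rounded: 46.29%.

46.29%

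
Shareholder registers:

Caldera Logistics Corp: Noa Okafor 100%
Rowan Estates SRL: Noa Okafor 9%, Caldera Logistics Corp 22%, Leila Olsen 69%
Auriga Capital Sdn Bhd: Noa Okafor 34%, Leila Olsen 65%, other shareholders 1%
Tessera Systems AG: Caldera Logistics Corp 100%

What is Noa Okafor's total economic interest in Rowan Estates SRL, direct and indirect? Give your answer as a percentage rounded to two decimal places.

Noa reaches Rowan along 2 paths.
Direct stake: 9% = 9%.
Via Caldera: 100% × 22% = 22%.
Total: 9% + 22% = 31%.
Rounded: 31.00%.

31.00%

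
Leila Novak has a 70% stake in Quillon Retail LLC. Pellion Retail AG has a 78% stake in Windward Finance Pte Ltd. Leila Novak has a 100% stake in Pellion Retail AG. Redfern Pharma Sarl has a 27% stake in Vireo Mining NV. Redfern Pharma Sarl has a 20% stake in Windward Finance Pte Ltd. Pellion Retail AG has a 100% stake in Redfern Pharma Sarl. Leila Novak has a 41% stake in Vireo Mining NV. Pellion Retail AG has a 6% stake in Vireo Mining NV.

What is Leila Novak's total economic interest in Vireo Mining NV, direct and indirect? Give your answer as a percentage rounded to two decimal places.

Leila reaches Vireo along 3 paths.
Via Pellion: 100% × 6% = 6%.
Via Pellion → Redfern: 100% × 100% × 27% = 27%.
Direct stake: 41% = 41%.
Total: 6% + 27% + 41% = 74%.
Rounded: 74.00%.

74.00%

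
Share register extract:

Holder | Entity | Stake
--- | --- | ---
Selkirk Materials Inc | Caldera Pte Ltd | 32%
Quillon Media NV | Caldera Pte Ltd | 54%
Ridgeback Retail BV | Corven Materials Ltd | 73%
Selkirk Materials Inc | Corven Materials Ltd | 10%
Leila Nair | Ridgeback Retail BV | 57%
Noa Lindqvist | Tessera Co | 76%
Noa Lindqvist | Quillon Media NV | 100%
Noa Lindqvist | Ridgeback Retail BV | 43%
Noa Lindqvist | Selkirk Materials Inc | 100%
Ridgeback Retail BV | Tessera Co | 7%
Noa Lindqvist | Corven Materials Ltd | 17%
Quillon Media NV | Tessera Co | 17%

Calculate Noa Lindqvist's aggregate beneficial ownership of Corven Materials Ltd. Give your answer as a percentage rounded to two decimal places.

Noa reaches Corven along 3 paths.
Via Selkirk: 100% × 10% = 10%.
Via Ridgeback: 43% × 73% = 31.39%.
Direct stake: 17% = 17%.
Total: 10% + 31.39% + 17% = 58.39%.

58.39%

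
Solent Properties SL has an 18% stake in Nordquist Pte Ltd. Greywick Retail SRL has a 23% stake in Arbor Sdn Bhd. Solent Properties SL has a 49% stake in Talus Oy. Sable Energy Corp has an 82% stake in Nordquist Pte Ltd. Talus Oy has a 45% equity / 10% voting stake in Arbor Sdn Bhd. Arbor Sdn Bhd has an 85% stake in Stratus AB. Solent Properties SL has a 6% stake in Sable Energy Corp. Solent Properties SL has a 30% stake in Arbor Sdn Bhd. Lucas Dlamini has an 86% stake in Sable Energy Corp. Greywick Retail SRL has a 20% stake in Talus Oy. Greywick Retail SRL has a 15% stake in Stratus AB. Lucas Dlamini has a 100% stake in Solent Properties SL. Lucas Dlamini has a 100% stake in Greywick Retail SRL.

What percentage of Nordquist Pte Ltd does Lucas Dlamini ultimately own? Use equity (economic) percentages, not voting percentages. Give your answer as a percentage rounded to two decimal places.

93.44%

Lucas reaches Nordquist along 3 paths.
Via Solent: 100% × 18% = 18%.
Via Sable: 86% × 82% = 70.52%.
Via Solent → Sable: 100% × 6% × 82% = 4.92%.
Total: 18% + 70.52% + 4.92% = 93.44%.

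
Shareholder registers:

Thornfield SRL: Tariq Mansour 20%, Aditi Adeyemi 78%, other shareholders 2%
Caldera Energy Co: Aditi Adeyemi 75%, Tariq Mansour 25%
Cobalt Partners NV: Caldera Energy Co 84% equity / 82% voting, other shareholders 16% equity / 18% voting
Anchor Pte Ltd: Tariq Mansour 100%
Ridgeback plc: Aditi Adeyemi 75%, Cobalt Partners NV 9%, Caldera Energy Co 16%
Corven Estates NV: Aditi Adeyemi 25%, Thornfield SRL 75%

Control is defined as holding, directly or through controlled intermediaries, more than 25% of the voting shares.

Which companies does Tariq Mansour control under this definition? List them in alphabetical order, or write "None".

Anchor Pte Ltd

Tariq holds 100% of Anchor, so Tariq controls Anchor.
No other company's threshold is met.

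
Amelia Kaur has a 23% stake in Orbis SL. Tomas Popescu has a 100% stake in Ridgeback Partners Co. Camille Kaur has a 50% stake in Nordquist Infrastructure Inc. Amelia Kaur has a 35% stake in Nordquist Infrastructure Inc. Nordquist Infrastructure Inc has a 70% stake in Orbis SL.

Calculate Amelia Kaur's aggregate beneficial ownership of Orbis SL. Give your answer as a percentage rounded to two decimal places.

47.50%

Amelia reaches Orbis along 2 paths.
Via Nordquist: 35% × 70% = 24.5%.
Direct stake: 23% = 23%.
Total: 24.5% + 23% = 47.5%.
Rounded: 47.50%.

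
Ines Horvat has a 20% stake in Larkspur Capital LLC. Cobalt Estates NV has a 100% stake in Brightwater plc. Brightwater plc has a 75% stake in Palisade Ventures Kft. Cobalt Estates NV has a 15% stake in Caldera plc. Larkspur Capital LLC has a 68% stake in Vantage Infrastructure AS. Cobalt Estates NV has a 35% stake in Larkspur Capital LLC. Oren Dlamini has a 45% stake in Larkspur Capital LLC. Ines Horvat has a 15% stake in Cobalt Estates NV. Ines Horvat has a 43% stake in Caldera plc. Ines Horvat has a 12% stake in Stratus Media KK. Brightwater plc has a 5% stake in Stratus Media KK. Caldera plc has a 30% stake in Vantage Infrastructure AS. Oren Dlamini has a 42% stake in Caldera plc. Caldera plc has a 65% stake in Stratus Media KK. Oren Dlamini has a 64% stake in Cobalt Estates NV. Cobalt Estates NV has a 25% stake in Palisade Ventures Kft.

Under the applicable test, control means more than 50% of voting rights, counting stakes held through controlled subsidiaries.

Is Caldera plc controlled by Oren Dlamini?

Yes

Oren holds 64% of Cobalt, so Oren controls Cobalt.
Oren and Cobalt together hold 42% + 15% = 57% of Caldera, so Oren controls Caldera.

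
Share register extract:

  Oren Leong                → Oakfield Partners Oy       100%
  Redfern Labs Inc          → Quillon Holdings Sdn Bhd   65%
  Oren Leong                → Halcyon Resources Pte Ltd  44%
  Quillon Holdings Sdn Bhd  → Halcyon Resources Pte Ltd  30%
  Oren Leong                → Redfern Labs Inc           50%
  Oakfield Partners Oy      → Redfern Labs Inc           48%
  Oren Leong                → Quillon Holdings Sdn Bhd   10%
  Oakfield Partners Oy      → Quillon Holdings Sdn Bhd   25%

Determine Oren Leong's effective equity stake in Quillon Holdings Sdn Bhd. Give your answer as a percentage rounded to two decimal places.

Oren reaches Quillon along 4 paths.
Via Oakfield: 100% × 25% = 25%.
Direct stake: 10% = 10%.
Via Redfern: 50% × 65% = 32.5%.
Via Oakfield → Redfern: 100% × 48% × 65% = 31.2%.
Total: 25% + 10% + 32.5% + 31.2% = 98.7%.
Rounded: 98.70%.

98.70%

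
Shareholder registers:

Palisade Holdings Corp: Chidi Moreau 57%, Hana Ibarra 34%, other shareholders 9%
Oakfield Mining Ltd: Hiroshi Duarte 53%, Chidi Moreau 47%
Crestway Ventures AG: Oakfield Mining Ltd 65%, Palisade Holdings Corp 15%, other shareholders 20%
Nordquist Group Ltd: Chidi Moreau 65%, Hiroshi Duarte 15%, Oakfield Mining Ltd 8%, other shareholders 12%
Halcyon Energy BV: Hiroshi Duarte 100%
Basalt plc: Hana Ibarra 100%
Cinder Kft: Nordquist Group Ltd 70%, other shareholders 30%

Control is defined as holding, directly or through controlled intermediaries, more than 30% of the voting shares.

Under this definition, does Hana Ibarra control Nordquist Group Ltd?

No

Hana holds 34% of Palisade, so Hana controls Palisade.
Hana holds 100% of Basalt, so Hana controls Basalt.
Neither Hana nor any entity Hana controls holds any voting interest in Nordquist.
So Hana does not control Nordquist.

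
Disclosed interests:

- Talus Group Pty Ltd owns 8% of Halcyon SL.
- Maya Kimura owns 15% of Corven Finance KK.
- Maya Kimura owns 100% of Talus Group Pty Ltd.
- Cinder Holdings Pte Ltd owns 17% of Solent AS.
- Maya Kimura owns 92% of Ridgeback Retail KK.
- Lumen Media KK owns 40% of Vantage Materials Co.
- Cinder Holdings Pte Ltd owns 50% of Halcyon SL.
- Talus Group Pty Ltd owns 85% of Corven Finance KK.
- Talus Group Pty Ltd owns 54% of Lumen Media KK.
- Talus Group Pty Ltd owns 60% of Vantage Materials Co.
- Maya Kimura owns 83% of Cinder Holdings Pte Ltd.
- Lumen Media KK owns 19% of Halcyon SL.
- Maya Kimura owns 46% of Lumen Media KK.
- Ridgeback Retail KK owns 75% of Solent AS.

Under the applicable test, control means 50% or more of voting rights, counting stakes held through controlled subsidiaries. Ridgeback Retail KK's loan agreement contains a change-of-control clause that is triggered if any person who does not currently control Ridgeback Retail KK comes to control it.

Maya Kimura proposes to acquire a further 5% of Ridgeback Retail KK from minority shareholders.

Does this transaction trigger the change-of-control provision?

No

The purchase changes only Maya's holdings, so Maya is the only person who could newly come to control Ridgeback.
Maya holds 92% of Ridgeback, so Maya controls Ridgeback.
So Maya already controls Ridgeback before the transaction.
After the purchase, Maya's direct stake in Ridgeback rises to 92% + 5% = 97%.
Maya controlled Ridgeback already, so this is not a new person acquiring control; every other person's position is unchanged or reduced.
No new person acquires control, so the clause is not triggered.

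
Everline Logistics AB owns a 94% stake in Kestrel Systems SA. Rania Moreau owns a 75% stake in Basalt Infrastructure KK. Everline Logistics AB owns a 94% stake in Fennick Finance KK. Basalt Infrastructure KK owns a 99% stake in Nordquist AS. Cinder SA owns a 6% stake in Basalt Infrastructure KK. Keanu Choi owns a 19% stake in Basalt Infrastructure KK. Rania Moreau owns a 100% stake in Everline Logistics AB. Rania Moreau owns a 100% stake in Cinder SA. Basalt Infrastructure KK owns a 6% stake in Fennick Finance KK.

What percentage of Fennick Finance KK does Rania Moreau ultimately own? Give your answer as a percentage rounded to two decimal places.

98.86%

Rania reaches Fennick along 3 paths.
Via Everline: 100% × 94% = 94%.
Via Cinder → Basalt: 100% × 6% × 6% = 0.36%.
Via Basalt: 75% × 6% = 4.5%.
Total: 94% + 0.36% + 4.5% = 98.86%.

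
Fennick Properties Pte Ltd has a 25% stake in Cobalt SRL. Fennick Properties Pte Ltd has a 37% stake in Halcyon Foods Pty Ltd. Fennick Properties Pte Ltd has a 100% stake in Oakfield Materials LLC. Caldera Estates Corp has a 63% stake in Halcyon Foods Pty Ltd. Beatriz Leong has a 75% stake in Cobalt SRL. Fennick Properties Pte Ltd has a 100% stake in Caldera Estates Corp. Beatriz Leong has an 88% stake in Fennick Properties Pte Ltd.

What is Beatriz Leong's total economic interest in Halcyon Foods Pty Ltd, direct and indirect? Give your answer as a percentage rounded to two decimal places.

88.00%

Beatriz reaches Halcyon along 2 paths.
Via Fennick: 88% × 37% = 32.56%.
Via Fennick → Caldera: 88% × 100% × 63% = 55.44%.
Total: 32.56% + 55.44% = 88%.
Rounded: 88.00%.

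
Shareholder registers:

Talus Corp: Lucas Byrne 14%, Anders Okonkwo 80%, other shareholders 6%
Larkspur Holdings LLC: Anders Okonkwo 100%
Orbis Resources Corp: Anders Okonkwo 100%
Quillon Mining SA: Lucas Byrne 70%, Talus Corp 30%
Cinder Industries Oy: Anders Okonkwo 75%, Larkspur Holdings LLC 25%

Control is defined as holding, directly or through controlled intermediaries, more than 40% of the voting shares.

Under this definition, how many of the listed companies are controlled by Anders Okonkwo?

4

Anders holds 80% of Talus, so Anders controls Talus.
Anders holds 100% of Larkspur, so Anders controls Larkspur.
Anders holds 100% of Orbis, so Anders controls Orbis.
Anders and Larkspur together hold 75% + 25% = 100% of Cinder, so Anders controls Cinder.
No other company's threshold is met.
Anders controls 4 companies.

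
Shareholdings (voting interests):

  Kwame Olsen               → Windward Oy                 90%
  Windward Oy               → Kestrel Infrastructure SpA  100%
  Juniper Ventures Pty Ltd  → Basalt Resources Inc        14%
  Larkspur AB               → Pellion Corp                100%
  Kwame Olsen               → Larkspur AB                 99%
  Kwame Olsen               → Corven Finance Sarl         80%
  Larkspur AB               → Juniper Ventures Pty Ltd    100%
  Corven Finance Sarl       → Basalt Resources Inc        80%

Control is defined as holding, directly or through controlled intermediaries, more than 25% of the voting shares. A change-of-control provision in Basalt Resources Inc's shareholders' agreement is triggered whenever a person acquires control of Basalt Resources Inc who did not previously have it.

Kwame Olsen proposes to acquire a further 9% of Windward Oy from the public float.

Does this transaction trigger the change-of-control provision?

No

The purchase changes only Kwame's holdings, so Kwame is the only person who could newly come to control Basalt.
Kwame holds 80% of Corven, so Kwame controls Corven.
Kwame holds 99% of Larkspur, so Kwame controls Larkspur.
Larkspur holds 100% of Juniper, so Kwame controls Juniper.
Corven and Juniper together hold 80% + 14% = 94% of Basalt, so Kwame controls Basalt.
So Kwame already controls Basalt before the transaction.
After the purchase, Kwame's direct stake in Windward rises to 90% + 9% = 99%.
Kwame controlled Basalt already, so this is not a new person acquiring control; every other person's position is unchanged or reduced.
No new person acquires control, so the clause is not triggered.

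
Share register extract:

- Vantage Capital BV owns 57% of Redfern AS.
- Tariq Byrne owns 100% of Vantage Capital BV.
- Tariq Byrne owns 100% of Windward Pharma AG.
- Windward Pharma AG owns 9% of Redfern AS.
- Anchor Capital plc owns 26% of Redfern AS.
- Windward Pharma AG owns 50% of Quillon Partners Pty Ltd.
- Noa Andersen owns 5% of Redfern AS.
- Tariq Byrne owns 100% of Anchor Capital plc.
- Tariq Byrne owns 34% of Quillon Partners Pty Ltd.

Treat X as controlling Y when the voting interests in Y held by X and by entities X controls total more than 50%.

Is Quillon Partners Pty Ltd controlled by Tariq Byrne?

Yes

Tariq holds 100% of Windward, so Tariq controls Windward.
Tariq and Windward together hold 34% + 50% = 84% of Quillon, so Tariq controls Quillon.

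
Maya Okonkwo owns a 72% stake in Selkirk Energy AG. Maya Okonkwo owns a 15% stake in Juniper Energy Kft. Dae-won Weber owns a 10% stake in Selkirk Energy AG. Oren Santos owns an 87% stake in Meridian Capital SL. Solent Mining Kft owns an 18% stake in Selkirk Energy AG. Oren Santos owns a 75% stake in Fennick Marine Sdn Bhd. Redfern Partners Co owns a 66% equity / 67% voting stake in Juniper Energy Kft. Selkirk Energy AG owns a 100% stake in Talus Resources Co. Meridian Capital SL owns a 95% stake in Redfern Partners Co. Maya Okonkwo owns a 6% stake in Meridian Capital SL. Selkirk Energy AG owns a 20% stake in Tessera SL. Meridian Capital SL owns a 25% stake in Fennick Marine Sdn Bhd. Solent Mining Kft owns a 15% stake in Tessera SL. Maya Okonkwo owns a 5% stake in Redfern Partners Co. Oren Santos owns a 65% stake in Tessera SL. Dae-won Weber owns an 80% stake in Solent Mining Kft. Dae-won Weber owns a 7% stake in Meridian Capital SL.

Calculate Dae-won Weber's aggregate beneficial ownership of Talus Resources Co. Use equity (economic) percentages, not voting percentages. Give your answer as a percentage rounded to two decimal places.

24.40%

Dae-won reaches Talus along 2 paths.
Via Selkirk: 10% × 100% = 10%.
Via Solent → Selkirk: 80% × 18% × 100% = 14.4%.
Total: 10% + 14.4% = 24.4%.
Rounded: 24.40%.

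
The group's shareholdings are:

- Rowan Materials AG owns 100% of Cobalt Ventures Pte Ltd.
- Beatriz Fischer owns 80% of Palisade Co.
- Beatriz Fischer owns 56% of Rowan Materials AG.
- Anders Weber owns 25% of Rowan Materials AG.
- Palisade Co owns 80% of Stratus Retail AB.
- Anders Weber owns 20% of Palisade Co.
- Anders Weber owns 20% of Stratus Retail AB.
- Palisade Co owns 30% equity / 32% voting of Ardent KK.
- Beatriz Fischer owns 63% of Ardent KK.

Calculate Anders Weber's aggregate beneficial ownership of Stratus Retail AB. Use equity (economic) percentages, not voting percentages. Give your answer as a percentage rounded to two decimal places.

36.00%

Anders reaches Stratus along 2 paths.
Direct stake: 20% = 20%.
Via Palisade: 20% × 80% = 16%.
Total: 20% + 16% = 36%.
Rounded: 36.00%.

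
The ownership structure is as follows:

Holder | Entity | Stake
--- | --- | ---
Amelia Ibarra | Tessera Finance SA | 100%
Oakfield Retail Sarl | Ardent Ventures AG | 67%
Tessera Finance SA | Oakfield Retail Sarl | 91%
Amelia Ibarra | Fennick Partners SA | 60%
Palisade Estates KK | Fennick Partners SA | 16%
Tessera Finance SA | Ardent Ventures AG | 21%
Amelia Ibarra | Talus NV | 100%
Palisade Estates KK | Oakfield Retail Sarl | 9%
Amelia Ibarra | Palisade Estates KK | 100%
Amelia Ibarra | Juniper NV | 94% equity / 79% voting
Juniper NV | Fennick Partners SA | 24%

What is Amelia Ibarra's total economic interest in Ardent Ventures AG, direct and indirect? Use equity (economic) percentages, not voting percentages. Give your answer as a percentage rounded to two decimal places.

88.00%

Amelia reaches Ardent along 3 paths.
Via Tessera: 100% × 21% = 21%.
Via Palisade → Oakfield: 100% × 9% × 67% = 6.03%.
Via Tessera → Oakfield: 100% × 91% × 67% = 60.97%.
Total: 21% + 6.03% + 60.97% = 88%.
Rounded: 88.00%.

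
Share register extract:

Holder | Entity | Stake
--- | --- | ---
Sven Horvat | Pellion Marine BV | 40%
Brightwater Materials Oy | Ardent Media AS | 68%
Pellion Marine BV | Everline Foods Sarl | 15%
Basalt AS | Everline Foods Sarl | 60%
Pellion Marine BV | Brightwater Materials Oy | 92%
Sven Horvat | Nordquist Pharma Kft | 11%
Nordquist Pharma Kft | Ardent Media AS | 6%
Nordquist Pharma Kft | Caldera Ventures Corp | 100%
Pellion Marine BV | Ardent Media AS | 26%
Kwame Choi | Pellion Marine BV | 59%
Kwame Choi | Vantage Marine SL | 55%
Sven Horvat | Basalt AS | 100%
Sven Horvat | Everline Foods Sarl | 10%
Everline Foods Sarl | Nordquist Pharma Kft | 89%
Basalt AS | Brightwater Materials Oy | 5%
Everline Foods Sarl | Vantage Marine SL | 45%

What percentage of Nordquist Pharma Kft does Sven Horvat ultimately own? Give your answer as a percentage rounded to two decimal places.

Sven reaches Nordquist along 4 paths.
Via Everline: 10% × 89% = 8.9%.
Via Pellion → Everline: 40% × 15% × 89% = 5.34%.
Via Basalt → Everline: 100% × 60% × 89% = 53.4%.
Direct stake: 11% = 11%.
Total: 8.9% + 5.34% + 53.4% + 11% = 78.64%.

78.64%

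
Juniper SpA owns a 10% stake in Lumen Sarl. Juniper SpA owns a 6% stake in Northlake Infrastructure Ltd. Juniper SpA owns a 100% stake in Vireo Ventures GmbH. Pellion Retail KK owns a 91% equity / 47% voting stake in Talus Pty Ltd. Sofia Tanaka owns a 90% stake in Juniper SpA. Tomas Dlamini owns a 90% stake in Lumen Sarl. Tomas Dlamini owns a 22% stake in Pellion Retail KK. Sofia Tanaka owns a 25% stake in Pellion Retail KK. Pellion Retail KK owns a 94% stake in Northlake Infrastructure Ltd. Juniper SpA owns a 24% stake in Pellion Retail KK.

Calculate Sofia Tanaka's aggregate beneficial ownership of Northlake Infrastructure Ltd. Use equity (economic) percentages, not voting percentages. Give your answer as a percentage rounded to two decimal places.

Sofia reaches Northlake along 3 paths.
Via Juniper: 90% × 6% = 5.4%.
Via Juniper → Pellion: 90% × 24% × 94% = 20.304%.
Via Pellion: 25% × 94% = 23.5%.
Total: 5.4% + 20.304% + 23.5% = 49.204%.
Rounded: 49.20%.

49.20%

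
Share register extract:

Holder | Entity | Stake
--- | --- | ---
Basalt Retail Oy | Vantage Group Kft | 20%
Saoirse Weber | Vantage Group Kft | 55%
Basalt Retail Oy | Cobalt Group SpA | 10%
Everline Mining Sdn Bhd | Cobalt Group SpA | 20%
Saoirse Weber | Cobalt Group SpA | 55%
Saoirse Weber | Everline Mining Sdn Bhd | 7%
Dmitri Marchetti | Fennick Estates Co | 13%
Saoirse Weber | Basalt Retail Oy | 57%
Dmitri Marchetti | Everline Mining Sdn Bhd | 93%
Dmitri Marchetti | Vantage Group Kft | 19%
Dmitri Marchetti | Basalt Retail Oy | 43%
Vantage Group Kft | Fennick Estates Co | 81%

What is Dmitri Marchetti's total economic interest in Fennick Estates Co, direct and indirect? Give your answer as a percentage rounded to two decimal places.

35.36%

Dmitri reaches Fennick along 3 paths.
Direct stake: 13% = 13%.
Via Basalt → Vantage: 43% × 20% × 81% = 6.966%.
Via Vantage: 19% × 81% = 15.39%.
Total: 13% + 6.966% + 15.39% = 35.356%.
Rounded: 35.36%.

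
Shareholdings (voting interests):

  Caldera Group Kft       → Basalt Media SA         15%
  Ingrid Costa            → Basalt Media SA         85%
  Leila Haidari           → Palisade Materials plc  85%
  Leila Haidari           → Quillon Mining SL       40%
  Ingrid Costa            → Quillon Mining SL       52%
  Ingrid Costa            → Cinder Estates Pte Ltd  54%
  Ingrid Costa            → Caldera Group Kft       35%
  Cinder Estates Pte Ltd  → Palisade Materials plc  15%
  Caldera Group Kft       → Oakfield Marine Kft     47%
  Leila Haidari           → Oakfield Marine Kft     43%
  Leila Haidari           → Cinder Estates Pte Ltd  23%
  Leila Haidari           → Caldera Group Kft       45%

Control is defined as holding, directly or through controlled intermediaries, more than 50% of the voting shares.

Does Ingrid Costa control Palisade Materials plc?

Ingrid holds 54% of Cinder, so Ingrid controls Cinder.
Ingrid holds 85% of Basalt, so Ingrid controls Basalt.
Ingrid holds 52% of Quillon, so Ingrid controls Quillon.
In Palisade, Ingrid's side holds only 15%, not > 50%.
So Ingrid does not control Palisade.

No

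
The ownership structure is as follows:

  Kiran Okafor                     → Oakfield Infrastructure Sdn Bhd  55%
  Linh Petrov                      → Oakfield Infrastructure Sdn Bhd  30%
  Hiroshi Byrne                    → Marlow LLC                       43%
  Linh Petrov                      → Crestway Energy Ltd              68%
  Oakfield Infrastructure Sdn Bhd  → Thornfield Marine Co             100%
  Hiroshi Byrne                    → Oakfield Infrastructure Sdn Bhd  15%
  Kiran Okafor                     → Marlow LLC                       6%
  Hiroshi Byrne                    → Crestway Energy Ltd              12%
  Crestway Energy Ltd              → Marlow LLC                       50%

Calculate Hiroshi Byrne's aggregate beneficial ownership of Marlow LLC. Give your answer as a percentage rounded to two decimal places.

49.00%

Hiroshi reaches Marlow along 2 paths.
Via Crestway: 12% × 50% = 6%.
Direct stake: 43% = 43%.
Total: 6% + 43% = 49%.
Rounded: 49.00%.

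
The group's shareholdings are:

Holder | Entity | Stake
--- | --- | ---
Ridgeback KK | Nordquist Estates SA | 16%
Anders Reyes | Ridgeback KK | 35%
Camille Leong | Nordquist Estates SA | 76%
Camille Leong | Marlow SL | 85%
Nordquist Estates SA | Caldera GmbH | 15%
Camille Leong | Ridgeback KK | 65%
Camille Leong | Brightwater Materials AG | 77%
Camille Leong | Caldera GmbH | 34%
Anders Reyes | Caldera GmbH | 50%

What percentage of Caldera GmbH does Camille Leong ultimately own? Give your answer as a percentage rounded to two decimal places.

Camille reaches Caldera along 3 paths.
Via Nordquist: 76% × 15% = 11.4%.
Via Ridgeback → Nordquist: 65% × 16% × 15% = 1.56%.
Direct stake: 34% = 34%.
Total: 11.4% + 1.56% + 34% = 46.96%.

46.96%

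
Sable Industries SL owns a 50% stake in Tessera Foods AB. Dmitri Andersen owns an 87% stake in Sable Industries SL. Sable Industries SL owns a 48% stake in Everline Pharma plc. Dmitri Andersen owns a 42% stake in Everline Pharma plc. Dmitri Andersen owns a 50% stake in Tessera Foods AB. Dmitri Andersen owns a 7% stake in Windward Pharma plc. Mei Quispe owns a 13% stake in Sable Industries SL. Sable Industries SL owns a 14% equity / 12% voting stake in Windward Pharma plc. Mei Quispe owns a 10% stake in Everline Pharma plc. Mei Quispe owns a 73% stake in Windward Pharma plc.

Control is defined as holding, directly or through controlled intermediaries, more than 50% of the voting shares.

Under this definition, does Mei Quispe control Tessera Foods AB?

No

Mei holds 73% of Windward, so Mei controls Windward.
Neither Mei nor any entity Mei controls holds any voting interest in Tessera.
So Mei does not control Tessera.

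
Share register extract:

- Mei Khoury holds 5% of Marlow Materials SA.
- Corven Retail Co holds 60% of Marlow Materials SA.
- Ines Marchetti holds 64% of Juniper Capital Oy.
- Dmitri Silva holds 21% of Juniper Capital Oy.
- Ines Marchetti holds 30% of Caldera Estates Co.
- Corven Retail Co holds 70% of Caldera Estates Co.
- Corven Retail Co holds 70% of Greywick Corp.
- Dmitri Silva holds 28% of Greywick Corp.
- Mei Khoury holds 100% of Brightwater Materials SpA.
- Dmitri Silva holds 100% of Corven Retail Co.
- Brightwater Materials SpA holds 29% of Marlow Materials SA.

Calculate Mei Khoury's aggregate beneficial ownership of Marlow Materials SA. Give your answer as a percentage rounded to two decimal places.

34.00%

Mei reaches Marlow along 2 paths.
Via Brightwater: 100% × 29% = 29%.
Direct stake: 5% = 5%.
Total: 29% + 5% = 34%.
Rounded: 34.00%.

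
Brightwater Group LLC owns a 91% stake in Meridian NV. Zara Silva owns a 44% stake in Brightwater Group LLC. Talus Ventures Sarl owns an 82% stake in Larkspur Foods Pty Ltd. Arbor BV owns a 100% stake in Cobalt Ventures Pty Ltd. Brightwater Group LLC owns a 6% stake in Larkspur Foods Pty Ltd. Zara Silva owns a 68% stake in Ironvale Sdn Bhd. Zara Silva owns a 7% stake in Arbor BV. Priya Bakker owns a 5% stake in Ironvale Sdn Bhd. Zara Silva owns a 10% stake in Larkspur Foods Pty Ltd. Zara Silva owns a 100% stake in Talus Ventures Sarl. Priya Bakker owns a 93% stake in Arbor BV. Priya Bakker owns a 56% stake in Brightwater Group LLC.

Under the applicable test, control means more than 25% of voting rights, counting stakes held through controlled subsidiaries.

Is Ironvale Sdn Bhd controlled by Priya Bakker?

Priya holds 56% of Brightwater, so Priya controls Brightwater.
Priya holds 93% of Arbor, so Priya controls Arbor.
Brightwater holds 91% of Meridian, so Priya controls Meridian.
Arbor holds 100% of Cobalt, so Priya controls Cobalt.
In Ironvale, Priya's side holds only 5%, not > 25%.
So Priya does not control Ironvale.

No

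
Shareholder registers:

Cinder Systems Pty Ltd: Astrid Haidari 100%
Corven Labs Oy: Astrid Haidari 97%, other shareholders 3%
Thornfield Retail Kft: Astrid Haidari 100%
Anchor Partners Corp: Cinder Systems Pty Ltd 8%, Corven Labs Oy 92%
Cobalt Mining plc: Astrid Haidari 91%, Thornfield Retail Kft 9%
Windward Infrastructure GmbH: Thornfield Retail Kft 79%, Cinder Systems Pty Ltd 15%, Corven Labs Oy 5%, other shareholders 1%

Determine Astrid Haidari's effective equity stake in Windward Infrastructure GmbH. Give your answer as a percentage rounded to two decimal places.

Astrid reaches Windward along 3 paths.
Via Thornfield: 100% × 79% = 79%.
Via Cinder: 100% × 15% = 15%.
Via Corven: 97% × 5% = 4.85%.
Total: 79% + 15% + 4.85% = 98.85%.

98.85%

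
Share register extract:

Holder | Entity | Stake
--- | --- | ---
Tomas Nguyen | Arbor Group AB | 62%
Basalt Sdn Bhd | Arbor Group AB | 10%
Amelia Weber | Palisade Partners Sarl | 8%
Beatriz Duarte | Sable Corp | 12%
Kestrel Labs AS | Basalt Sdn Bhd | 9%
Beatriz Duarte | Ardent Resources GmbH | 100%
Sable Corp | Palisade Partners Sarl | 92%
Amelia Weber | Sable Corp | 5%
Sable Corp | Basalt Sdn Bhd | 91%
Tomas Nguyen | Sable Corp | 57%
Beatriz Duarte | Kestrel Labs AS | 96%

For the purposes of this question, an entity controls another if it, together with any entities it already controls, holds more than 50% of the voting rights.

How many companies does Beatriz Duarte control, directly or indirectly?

2

Beatriz holds 96% of Kestrel, so Beatriz controls Kestrel.
Beatriz holds 100% of Ardent, so Beatriz controls Ardent.
No other company's threshold is met.
Beatriz controls 2 companies.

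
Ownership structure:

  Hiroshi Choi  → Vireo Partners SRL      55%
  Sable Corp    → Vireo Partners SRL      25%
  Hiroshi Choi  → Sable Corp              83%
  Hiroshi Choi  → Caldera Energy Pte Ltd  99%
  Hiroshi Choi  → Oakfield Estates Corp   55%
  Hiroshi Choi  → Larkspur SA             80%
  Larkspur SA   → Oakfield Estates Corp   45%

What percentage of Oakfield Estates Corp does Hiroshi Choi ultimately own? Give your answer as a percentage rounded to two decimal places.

Hiroshi reaches Oakfield along 2 paths.
Direct stake: 55% = 55%.
Via Larkspur: 80% × 45% = 36%.
Total: 55% + 36% = 91%.
Rounded: 91.00%.

91.00%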